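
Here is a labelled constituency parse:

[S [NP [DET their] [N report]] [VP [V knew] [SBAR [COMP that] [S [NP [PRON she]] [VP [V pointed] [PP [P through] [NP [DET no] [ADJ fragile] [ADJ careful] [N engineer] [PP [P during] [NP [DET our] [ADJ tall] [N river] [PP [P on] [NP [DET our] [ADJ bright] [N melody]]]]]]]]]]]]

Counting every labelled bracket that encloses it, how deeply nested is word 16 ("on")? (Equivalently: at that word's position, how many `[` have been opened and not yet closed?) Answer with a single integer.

11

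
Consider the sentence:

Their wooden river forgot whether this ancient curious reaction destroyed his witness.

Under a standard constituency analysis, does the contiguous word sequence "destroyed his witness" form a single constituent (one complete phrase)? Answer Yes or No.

"destroyed his witness" is exactly the verb phrase [VP destroyed his witness], a complete constituent.

Yes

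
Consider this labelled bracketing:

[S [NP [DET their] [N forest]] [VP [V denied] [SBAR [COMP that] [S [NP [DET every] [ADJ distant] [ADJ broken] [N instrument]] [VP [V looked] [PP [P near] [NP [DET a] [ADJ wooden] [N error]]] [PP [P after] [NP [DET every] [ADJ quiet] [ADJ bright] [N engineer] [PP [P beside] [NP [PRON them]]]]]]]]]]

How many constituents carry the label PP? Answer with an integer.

3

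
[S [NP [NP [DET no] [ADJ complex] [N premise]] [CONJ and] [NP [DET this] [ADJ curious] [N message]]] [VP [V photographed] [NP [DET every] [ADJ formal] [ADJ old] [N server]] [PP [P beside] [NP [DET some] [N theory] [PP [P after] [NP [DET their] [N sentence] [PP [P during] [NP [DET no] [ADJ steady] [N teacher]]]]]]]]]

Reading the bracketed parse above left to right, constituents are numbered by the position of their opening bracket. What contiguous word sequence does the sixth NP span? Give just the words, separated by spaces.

their sentence during no steady teacher

The NP opening brackets appear, in order, over: "no complex premise and this curious message"; "no complex premise"; "this curious message"; "every formal old server"; "some theory after their sentence during no steady teacher"; "their sentence during no steady teacher"; "no steady teacher". The sixth one spans "their sentence during no steady teacher".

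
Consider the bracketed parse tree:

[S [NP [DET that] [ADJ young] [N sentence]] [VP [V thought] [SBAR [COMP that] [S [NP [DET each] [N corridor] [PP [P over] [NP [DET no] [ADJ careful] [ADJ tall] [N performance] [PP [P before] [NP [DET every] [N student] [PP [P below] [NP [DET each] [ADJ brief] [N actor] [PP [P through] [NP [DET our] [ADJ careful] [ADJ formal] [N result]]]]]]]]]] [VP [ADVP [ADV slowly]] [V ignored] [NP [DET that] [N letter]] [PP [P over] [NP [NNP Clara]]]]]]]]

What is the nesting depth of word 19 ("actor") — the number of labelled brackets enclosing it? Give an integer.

12

The word sits inside N, which is inside NP, inside PP, inside NP, inside PP, inside NP, inside PP, inside NP, inside S, inside SBAR, inside VP, inside S — 12 brackets in all.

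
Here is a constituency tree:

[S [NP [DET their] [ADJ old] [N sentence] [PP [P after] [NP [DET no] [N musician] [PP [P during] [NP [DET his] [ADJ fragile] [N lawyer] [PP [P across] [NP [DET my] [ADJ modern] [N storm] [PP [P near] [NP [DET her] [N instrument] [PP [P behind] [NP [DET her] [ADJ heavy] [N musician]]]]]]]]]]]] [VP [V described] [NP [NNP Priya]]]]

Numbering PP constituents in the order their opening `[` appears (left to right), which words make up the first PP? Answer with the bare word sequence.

Opening `[PP` markers occur at word positions 4, 7, 11, 15, 18; the first of these opens the constituent [PP after no musician during his fragile lawyer across my modern storm near her instrument behind her heavy musician].

after no musician during his fragile lawyer across my modern storm near her instrument behind her heavy musician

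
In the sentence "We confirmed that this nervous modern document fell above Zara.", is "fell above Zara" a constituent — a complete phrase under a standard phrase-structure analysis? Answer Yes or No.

"fell above Zara" is exactly the verb phrase [VP fell above Zara], a complete constituent.

Yes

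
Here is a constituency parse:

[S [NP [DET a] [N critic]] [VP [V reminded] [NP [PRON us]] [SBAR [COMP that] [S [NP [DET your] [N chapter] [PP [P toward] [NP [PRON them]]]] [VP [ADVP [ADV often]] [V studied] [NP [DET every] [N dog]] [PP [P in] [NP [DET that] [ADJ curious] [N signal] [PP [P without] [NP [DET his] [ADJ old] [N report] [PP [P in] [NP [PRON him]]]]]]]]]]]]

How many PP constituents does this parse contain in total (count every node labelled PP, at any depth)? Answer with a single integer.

Listing each PP by its span: [PP toward them]; [PP in that curious signal without his old report in him]; [PP without his old report in him]; [PP in him] — that makes 4.

4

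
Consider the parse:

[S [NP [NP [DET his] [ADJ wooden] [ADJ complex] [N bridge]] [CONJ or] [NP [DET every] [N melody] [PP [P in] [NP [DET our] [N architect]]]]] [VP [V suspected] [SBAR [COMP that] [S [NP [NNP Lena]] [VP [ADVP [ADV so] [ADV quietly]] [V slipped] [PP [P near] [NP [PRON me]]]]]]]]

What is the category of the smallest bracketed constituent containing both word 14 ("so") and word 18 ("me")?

VP

Both words fall inside [VP so quietly slipped near me] (words 14–18), and no smaller constituent contains them both. Label: VP.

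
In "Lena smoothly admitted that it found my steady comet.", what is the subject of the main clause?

Lena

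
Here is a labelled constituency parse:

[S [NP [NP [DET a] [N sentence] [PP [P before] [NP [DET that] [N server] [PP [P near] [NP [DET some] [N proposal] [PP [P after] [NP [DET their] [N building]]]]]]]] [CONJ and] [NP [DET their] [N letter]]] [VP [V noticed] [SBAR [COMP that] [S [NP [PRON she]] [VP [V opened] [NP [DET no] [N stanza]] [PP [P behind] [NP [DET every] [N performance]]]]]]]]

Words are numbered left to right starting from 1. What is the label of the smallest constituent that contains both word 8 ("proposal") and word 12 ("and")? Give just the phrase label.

NP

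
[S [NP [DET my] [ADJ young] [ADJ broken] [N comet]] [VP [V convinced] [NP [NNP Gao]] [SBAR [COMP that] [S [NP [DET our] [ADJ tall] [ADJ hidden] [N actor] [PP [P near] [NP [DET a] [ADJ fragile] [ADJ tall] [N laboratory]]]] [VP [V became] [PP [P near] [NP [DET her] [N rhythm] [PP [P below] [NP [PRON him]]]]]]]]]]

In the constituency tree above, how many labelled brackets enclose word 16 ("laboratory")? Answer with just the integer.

8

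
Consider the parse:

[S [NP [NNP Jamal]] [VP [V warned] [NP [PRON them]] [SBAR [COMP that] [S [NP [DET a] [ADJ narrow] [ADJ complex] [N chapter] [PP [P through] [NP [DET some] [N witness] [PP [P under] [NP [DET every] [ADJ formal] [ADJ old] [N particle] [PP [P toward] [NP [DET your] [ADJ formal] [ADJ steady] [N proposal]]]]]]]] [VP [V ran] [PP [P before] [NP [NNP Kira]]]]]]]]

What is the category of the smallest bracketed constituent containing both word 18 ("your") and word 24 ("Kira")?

S

Word 18 lies under S → VP → SBAR → S → NP → PP → NP → PP → NP → PP → NP → DET; word 24 lies under S → VP → SBAR → S → VP → PP → NP → NNP. The lowest shared node is the S.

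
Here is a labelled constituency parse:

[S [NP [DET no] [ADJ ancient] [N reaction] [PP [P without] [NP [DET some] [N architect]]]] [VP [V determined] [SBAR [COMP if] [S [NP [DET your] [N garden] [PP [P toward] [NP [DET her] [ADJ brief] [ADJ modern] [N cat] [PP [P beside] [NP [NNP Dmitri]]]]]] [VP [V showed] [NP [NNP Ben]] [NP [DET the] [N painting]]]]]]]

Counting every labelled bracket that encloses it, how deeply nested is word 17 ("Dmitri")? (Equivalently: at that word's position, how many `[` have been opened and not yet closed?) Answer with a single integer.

10

Counting open brackets not yet closed at "Dmitri": [S [VP [SBAR [S [NP [PP [NP [PP [NP [NNP = 10.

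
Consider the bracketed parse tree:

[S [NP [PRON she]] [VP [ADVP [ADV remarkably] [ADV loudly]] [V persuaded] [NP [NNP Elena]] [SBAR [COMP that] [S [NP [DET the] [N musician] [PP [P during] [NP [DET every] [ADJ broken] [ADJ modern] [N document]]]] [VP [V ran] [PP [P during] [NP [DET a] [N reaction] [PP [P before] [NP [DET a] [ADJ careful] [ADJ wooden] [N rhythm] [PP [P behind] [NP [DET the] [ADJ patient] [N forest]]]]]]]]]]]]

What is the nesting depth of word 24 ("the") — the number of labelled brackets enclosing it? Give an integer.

12

Counting open brackets not yet closed at "the": [S [VP [SBAR [S [VP [PP [NP [PP [NP [PP [NP [DET = 12.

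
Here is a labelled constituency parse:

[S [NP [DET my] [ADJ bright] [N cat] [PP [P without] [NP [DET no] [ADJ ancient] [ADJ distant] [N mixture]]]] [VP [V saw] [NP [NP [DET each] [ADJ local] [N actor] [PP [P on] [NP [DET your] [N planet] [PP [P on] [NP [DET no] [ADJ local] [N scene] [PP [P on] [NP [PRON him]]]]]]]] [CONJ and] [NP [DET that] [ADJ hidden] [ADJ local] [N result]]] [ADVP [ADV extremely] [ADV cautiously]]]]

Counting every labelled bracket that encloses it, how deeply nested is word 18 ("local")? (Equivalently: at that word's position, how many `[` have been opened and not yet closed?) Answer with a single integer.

Counting open brackets not yet closed at "local": [S [VP [NP [NP [PP [NP [PP [NP [ADJ = 9.

9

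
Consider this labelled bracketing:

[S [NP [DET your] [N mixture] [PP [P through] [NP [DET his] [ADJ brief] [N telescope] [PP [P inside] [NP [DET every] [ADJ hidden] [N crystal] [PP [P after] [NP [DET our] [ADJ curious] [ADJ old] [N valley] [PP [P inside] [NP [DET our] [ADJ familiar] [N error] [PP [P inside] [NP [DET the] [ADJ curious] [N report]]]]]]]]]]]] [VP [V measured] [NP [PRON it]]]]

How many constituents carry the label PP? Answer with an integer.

The PP constituents are: [PP through his brief telescope inside every hidden crystal after our curious old valley inside our familiar error inside the curious report]; [PP inside every hidden crystal after our curious old valley inside our familiar error inside the curious report]; [PP after our curious old valley inside our familiar error inside the curious report]; [PP inside our familiar error inside the curious report]; [PP inside the curious report]. Total: 5.

5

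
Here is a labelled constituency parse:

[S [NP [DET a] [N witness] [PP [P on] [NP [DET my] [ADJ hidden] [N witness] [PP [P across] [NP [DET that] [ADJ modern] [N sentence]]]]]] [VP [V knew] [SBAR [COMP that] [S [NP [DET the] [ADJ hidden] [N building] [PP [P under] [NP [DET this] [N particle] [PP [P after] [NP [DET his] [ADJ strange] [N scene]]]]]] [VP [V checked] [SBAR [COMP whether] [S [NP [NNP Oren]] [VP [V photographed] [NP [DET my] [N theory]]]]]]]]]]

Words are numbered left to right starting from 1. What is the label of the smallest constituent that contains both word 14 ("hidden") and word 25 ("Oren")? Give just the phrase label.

S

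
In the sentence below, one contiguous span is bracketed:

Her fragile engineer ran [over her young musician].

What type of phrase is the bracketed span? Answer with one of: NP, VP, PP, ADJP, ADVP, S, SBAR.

The span is built around the preposition "over" — a prepositional phrase (PP).

PP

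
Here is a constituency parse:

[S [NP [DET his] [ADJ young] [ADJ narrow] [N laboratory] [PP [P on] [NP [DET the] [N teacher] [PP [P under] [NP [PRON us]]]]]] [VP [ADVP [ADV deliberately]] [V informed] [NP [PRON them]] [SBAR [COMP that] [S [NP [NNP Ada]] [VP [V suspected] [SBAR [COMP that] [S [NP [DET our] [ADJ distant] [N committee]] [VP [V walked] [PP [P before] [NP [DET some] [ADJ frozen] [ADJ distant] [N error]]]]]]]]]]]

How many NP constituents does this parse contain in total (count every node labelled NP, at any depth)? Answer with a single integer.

7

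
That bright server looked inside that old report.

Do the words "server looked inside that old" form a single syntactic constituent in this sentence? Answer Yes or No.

No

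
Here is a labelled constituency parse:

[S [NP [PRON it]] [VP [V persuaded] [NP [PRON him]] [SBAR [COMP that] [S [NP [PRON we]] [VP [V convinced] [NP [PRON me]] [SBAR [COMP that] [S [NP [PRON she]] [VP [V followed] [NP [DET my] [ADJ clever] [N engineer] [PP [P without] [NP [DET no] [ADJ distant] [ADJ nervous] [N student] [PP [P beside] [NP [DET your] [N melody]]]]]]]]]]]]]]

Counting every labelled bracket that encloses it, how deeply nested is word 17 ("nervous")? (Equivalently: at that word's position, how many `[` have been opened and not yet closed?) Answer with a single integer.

12

The word sits inside ADJ, which is inside NP, inside PP, inside NP, inside VP, inside S, inside SBAR, inside VP, inside S, inside SBAR, inside VP, inside S — 12 brackets in all.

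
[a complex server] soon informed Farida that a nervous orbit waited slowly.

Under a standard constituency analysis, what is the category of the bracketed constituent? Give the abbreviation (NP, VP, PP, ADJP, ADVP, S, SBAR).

"server" is the head of the bracketed span, so the span is a noun phrase: NP.

NP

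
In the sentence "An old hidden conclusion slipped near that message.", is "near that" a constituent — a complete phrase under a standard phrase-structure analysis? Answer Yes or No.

No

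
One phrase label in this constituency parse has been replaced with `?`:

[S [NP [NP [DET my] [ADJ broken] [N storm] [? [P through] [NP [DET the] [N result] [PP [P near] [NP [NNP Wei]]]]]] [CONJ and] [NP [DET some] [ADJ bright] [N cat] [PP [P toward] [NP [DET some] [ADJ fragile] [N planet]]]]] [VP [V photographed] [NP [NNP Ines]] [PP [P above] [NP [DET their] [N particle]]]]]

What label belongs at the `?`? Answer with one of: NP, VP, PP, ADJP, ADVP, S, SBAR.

PP

The `?` node immediately contains: P 'through', NP. That is the internal structure of a prepositional phrase, so the label is PP.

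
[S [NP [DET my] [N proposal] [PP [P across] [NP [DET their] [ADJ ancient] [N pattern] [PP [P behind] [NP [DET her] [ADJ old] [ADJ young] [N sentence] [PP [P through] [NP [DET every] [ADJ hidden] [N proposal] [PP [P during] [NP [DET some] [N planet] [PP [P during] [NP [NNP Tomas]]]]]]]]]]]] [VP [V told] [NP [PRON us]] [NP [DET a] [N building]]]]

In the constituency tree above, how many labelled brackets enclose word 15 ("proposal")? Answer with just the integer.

Counting open brackets not yet closed at "proposal": [S [NP [PP [NP [PP [NP [PP [NP [N = 9.

9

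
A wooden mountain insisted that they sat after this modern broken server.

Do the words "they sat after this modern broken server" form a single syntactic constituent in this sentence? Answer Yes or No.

These words form the whole clause headed by "sat", so yes — one constituent.

Yes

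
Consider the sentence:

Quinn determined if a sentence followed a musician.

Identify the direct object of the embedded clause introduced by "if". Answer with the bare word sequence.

Within the embedded clause introduced by "if", the direct object of "followed" is "a musician".

a musician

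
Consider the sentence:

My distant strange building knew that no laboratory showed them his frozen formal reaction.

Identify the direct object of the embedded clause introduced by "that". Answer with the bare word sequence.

his frozen formal reaction

Within the embedded clause introduced by "that", the direct object of "showed" is "his frozen formal reaction".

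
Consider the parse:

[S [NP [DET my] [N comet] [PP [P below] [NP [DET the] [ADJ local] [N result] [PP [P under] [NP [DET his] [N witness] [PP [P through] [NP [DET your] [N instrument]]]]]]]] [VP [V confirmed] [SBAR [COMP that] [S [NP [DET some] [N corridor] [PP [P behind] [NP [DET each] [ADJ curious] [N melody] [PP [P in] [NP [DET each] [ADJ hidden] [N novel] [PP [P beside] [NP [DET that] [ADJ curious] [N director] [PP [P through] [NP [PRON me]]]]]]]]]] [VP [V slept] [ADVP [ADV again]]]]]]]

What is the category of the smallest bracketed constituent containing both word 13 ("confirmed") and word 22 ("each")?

VP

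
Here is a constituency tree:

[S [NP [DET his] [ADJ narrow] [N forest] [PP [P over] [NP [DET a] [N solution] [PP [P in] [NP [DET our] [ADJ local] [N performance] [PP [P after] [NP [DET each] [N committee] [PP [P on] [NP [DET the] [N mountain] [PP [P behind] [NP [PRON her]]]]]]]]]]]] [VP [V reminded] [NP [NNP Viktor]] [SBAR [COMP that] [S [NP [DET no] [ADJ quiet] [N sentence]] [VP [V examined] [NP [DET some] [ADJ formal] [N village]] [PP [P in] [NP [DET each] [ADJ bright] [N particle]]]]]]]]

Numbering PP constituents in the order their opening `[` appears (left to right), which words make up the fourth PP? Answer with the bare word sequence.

Opening `[PP` markers occur at word positions 4, 7, 11, 14, 17, 29; the fourth of these opens the constituent [PP on the mountain behind her].

on the mountain behind her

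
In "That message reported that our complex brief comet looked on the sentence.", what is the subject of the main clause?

"that message" is the NP that combines with the VP headed by "reported" to form the main clause — the subject.

that message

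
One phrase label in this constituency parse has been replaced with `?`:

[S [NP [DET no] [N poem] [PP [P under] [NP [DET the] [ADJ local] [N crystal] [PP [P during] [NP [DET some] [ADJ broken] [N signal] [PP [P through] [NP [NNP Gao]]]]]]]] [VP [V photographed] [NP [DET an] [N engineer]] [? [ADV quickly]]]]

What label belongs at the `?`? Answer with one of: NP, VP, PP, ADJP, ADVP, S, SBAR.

ADVP

The `?` node immediately contains: ADV 'quickly'. That is the internal structure of an adverb phrase, so the label is ADVP.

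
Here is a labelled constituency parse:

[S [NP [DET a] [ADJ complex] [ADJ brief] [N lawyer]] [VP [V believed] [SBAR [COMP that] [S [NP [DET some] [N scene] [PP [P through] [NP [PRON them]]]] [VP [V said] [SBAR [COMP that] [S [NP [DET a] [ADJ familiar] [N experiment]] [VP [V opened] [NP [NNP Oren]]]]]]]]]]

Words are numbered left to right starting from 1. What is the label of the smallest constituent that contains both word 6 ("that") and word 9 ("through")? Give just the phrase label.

SBAR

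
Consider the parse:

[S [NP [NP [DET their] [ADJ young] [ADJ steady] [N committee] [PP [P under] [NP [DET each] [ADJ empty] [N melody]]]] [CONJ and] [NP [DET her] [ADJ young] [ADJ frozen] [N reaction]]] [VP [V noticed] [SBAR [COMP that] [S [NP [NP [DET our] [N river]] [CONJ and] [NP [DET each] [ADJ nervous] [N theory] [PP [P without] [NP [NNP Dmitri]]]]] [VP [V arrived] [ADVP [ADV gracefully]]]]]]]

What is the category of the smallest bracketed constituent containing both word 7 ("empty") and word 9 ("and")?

NP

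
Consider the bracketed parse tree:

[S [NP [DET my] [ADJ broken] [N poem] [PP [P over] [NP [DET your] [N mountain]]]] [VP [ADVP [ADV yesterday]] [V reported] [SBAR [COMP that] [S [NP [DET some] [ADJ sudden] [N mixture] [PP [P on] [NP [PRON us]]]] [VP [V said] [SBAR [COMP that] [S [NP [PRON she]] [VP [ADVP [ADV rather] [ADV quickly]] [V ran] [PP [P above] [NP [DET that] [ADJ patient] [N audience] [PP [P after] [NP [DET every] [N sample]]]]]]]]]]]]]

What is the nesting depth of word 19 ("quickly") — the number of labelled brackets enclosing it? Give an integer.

10

Counting open brackets not yet closed at "quickly": [S [VP [SBAR [S [VP [SBAR [S [VP [ADVP [ADV = 10.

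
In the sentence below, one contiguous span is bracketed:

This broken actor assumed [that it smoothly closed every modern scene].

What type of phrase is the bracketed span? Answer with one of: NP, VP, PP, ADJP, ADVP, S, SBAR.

The span is built around the complementizer "that" — a subordinate clause (SBAR).

SBAR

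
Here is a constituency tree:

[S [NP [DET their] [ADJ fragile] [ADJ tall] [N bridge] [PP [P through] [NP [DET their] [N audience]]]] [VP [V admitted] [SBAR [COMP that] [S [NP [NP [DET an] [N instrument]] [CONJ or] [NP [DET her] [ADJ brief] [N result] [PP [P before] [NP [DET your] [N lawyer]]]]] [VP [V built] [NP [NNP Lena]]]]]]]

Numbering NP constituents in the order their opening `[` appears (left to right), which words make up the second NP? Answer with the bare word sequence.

The NP opening brackets appear, in order, over: "their fragile tall bridge through their audience"; "their audience"; "an instrument or her brief result before your lawyer"; "an instrument"; "her brief result before your lawyer"; "your lawyer"; "Lena". The second one spans "their audience".

their audience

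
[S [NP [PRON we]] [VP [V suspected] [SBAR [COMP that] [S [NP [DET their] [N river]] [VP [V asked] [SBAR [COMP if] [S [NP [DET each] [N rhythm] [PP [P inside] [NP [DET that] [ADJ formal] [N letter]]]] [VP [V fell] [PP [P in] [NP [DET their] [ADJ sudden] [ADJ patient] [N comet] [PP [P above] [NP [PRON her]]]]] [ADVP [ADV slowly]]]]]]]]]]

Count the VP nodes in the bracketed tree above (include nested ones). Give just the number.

3

Scanning left to right, an opening `[VP` appears at word positions 2, 6, 14 — 3 in total.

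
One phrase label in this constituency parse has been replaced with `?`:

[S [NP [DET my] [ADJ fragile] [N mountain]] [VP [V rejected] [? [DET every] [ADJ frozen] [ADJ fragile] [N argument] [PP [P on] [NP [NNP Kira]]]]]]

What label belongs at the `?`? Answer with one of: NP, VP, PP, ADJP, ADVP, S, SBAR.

NP

A constituent whose immediate children are DET 'every', ADJ 'frozen', ADJ 'fragile', N 'argument', PP is a noun phrase: NP.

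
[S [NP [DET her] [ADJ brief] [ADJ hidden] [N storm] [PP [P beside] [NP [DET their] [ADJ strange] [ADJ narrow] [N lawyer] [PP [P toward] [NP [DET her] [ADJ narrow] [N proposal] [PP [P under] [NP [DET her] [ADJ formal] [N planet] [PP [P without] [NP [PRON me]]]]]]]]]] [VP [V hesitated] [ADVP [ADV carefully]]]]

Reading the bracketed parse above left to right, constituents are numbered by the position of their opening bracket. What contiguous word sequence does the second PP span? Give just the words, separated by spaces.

toward her narrow proposal under her formal planet without me

In left-to-right order the PP constituents are "beside their strange narrow lawyer toward her narrow proposal under her formal planet without me"; "toward her narrow proposal under her formal planet without me"; "under her formal planet without me"; "without me". Number 2 is "toward her narrow proposal under her formal planet without me".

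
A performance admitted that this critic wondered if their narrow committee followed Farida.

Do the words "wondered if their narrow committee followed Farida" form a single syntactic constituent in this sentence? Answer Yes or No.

These words form the whole verb phrase headed by "wondered", so yes — one constituent.

Yes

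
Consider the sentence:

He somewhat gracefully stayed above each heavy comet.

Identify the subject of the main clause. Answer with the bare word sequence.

he

"he" is the NP that combines with the VP headed by "stayed" to form the main clause — the subject.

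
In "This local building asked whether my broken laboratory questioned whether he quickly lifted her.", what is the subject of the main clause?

The subject of the main clause is the NP immediately before the verb "asked": "this local building".

this local building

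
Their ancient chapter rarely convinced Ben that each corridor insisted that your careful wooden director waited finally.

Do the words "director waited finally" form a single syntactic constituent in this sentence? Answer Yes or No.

"director" belongs to the noun phrase "your careful wooden director" while "finally" belongs to the verb phrase "waited finally"; a span that runs across that boundary is not a single phrase.

No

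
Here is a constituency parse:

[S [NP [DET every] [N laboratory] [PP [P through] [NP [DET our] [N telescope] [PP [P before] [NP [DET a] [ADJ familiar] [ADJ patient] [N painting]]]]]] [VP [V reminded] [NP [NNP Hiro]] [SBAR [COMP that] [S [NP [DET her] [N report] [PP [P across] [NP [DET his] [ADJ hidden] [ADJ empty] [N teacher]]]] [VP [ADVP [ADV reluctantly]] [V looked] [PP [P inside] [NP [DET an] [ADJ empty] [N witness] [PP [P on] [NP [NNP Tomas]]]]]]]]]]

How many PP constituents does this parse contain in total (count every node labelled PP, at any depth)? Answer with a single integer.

5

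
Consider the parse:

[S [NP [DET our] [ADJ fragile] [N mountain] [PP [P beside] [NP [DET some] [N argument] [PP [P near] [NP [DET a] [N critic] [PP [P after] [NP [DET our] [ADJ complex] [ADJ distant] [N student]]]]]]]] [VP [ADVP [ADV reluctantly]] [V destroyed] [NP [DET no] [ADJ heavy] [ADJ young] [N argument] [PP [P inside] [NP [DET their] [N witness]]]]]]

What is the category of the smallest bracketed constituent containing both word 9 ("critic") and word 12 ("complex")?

NP

Word 9 lies under S → NP → PP → NP → PP → NP → N; word 12 lies under S → NP → PP → NP → PP → NP → PP → NP → ADJ. The lowest shared node is the NP.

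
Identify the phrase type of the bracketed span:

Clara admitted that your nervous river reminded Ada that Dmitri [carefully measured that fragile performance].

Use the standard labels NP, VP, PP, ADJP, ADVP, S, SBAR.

VP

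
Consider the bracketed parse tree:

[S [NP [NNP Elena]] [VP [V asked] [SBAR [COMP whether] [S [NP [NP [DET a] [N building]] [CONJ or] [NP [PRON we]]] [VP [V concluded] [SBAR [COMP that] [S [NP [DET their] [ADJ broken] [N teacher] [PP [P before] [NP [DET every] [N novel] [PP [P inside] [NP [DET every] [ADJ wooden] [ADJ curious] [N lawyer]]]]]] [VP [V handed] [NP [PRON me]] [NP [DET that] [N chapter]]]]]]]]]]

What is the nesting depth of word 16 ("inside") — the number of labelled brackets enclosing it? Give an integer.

Path from the root down to the word: S → VP → SBAR → S → VP → SBAR → S → NP → PP → NP → PP → P. That is 12 enclosing brackets.

12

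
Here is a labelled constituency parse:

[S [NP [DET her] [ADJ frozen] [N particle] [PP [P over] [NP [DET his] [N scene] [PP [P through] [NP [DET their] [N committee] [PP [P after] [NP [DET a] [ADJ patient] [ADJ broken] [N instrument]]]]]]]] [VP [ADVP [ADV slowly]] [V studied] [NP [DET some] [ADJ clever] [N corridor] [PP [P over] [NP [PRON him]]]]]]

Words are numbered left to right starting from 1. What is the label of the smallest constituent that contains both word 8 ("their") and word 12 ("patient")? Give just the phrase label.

NP

Both words fall inside [NP their committee after a patient broken instrument] (words 8–14), and no smaller constituent contains them both. Label: NP.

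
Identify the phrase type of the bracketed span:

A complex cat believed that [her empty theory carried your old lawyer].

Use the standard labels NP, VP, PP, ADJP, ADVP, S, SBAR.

S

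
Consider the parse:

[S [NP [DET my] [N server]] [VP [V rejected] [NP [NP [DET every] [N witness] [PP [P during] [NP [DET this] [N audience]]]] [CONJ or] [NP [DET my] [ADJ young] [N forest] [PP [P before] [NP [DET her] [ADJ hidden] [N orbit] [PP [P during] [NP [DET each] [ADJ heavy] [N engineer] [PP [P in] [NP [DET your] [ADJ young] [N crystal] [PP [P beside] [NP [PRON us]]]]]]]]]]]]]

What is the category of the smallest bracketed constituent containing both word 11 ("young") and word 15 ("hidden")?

NP

The smallest bracket enclosing both words is [NP my young forest before her hidden orbit during each heavy engineer in your young crystal beside us], so the label is NP.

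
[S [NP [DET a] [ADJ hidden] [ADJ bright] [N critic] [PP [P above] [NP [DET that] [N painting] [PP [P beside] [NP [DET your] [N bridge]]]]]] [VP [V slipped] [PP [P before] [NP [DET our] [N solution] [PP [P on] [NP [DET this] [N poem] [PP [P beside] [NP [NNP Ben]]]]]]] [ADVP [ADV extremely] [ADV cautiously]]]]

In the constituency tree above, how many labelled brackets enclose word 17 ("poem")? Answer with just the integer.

The word sits inside N, which is inside NP, inside PP, inside NP, inside PP, inside VP, inside S — 7 brackets in all.

7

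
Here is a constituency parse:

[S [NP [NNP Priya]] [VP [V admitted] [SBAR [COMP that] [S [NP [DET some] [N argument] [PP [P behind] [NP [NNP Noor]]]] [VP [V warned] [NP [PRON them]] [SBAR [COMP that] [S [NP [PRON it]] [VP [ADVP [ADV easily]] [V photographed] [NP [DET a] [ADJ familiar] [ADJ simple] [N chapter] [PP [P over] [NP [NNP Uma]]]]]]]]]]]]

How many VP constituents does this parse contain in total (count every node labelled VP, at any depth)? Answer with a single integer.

Listing each VP by its span: [VP admitted that some argument behind Noor warned them that it easily photographed a familiar simple chapter over Uma]; [VP warned them that it easily photographed a familiar simple chapter over Uma]; [VP easily photographed a familiar simple chapter over Uma] — that makes 3.

3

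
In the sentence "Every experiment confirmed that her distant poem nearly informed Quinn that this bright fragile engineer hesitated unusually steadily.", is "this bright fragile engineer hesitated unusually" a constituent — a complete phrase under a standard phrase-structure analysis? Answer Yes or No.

No

"this" belongs to the noun phrase "this bright fragile engineer" while "unusually" belongs to the verb phrase "hesitated unusually steadily"; a span that runs across that boundary is not a single phrase.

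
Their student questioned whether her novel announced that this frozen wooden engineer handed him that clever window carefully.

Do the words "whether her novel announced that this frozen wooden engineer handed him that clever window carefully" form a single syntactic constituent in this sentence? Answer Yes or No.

The sequence corresponds to a single SBAR node — the subordinate clause "whether her novel announced that this frozen wooden engineer handed him that clever window carefully".

Yes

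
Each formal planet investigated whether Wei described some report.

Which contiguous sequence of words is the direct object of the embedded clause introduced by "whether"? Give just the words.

some report

The verb of the embedded clause introduced by "whether" is "described"; its direct object is the NP "some report".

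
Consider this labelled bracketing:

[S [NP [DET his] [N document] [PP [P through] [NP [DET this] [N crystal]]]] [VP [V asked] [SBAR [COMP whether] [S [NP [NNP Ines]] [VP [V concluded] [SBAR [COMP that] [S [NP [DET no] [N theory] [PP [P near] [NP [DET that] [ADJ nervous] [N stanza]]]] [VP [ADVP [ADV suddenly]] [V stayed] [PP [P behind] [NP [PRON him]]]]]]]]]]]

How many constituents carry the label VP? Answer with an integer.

Scanning left to right, an opening `[VP` appears at word positions 6, 9, 17 — 3 in total.

3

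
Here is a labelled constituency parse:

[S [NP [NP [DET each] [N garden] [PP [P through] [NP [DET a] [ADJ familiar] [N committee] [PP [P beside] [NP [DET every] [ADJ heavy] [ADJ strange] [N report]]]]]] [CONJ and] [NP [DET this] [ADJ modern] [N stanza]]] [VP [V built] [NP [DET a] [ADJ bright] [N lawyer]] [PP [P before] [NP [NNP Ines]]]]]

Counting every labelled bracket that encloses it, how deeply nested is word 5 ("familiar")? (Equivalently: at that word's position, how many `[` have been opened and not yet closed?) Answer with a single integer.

Path from the root down to the word: S → NP → NP → PP → NP → ADJ. That is 6 enclosing brackets.

6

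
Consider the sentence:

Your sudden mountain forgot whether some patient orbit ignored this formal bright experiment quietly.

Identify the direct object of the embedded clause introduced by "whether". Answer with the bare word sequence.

this formal bright experiment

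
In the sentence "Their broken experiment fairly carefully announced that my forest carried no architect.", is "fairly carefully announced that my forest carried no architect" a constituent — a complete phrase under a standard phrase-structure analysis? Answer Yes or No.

Yes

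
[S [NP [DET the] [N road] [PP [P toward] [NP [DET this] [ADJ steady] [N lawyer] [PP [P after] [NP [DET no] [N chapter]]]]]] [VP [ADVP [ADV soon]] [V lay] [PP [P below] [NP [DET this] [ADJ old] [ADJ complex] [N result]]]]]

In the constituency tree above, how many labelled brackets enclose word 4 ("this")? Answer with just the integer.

5

The word sits inside DET, which is inside NP, inside PP, inside NP, inside S — 5 brackets in all.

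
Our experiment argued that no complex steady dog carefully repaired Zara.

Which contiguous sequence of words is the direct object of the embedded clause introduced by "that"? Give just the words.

Zara

Within the embedded clause introduced by "that", the direct object of "repaired" is "Zara".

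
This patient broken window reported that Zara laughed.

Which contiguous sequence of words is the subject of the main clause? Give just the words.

this patient broken window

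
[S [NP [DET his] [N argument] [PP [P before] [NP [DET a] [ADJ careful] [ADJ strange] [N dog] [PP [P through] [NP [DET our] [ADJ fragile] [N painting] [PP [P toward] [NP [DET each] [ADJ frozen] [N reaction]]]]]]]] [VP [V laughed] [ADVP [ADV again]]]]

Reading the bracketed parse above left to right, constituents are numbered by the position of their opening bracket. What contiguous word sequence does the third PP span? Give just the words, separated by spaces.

toward each frozen reaction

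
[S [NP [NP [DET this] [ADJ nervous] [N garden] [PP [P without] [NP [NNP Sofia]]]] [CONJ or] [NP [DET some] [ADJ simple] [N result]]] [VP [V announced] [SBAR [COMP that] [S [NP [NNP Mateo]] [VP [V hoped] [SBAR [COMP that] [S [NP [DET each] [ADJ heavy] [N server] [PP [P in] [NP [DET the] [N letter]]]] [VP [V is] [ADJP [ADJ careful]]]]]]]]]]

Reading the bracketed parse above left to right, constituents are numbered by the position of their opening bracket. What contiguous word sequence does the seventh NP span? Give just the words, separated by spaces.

the letter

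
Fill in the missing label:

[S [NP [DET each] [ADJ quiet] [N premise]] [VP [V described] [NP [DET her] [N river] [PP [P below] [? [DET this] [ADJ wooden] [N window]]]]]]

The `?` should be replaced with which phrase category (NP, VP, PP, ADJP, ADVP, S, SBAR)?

A constituent whose immediate children are DET 'this', ADJ 'wooden', N 'window' is a noun phrase: NP.

NP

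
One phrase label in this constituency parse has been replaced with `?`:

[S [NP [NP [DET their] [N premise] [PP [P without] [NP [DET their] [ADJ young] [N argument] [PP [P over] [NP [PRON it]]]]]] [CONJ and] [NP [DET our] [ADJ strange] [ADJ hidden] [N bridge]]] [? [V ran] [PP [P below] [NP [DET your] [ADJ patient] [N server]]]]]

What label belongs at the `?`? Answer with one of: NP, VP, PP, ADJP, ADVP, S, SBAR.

VP

A constituent whose immediate children are V 'ran', PP is a verb phrase: VP.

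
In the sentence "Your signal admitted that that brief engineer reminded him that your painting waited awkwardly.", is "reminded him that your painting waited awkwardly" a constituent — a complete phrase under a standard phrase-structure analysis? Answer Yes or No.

Yes

The sequence corresponds to a single VP node — the verb phrase "reminded him that your painting waited awkwardly".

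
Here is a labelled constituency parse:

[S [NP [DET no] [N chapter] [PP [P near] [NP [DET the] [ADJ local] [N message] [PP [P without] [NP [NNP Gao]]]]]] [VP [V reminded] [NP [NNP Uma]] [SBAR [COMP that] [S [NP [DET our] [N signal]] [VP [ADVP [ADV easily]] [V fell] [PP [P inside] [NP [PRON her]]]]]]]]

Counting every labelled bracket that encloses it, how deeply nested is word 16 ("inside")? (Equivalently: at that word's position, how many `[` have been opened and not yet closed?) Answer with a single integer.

7

The word sits inside P, which is inside PP, inside VP, inside S, inside SBAR, inside VP, inside S — 7 brackets in all.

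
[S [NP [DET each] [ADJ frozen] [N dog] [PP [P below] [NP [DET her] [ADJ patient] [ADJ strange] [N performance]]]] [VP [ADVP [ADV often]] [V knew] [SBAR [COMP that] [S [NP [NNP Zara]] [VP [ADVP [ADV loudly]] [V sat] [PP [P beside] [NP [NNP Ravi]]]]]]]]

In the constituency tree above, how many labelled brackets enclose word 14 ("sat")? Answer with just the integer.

Counting open brackets not yet closed at "sat": [S [VP [SBAR [S [VP [V = 6.

6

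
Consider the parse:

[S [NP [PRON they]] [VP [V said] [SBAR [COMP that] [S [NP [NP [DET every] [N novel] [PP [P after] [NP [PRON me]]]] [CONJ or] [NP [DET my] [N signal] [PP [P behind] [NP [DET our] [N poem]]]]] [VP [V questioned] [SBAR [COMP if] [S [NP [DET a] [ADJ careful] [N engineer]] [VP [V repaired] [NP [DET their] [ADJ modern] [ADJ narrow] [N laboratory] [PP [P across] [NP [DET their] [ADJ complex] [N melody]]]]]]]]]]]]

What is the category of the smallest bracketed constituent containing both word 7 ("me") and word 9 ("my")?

Word 7 lies under S → VP → SBAR → S → NP → NP → PP → NP → PRON; word 9 lies under S → VP → SBAR → S → NP → NP → DET. The lowest shared node is the NP.

NP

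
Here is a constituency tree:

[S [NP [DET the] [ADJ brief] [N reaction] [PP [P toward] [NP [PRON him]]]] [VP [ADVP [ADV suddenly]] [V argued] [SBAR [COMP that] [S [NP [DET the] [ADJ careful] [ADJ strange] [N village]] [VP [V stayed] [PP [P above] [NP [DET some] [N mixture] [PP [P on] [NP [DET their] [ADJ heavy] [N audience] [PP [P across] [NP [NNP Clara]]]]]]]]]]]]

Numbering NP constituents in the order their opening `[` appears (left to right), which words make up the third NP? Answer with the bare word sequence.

The NP opening brackets appear, in order, over: "the brief reaction toward him"; "him"; "the careful strange village"; "some mixture on their heavy audience across Clara"; "their heavy audience across Clara"; "Clara". The third one spans "the careful strange village".

the careful strange village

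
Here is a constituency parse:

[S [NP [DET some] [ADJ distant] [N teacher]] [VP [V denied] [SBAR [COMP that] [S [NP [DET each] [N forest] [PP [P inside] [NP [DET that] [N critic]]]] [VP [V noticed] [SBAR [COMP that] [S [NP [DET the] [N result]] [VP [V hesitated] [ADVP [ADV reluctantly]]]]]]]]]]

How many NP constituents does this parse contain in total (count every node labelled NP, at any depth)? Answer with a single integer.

Scanning left to right, an opening `[NP` appears at word positions 1, 6, 9, 13 — 4 in total.

4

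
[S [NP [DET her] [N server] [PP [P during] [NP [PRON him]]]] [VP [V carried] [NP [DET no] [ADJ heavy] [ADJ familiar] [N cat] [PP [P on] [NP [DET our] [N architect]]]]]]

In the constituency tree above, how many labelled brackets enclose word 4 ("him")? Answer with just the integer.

Counting open brackets not yet closed at "him": [S [NP [PP [NP [PRON = 5.

5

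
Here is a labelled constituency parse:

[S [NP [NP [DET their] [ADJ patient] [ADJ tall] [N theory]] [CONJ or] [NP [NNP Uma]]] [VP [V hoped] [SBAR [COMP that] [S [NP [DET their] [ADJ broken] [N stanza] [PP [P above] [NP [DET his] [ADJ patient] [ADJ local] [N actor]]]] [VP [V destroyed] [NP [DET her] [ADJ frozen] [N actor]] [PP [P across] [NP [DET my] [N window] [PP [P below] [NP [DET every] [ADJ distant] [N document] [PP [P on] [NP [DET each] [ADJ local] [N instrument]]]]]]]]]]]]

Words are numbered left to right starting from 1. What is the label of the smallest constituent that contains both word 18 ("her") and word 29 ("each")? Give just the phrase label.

VP

Both words fall inside [VP destroyed her frozen actor across my window below every distant document on each local instrument] (words 17–31), and no smaller constituent contains them both. Label: VP.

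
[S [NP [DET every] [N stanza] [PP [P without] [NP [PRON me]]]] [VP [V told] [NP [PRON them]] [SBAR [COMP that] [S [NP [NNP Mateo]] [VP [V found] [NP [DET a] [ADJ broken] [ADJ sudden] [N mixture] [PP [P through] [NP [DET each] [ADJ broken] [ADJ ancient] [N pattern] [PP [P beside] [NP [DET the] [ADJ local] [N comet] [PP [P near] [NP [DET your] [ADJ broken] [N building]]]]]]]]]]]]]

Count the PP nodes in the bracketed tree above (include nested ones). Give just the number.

4

The PP constituents are: [PP without me]; [PP through each broken ancient pattern beside the local comet near your broken building]; [PP beside the local comet near your broken building]; [PP near your broken building]. Total: 4.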